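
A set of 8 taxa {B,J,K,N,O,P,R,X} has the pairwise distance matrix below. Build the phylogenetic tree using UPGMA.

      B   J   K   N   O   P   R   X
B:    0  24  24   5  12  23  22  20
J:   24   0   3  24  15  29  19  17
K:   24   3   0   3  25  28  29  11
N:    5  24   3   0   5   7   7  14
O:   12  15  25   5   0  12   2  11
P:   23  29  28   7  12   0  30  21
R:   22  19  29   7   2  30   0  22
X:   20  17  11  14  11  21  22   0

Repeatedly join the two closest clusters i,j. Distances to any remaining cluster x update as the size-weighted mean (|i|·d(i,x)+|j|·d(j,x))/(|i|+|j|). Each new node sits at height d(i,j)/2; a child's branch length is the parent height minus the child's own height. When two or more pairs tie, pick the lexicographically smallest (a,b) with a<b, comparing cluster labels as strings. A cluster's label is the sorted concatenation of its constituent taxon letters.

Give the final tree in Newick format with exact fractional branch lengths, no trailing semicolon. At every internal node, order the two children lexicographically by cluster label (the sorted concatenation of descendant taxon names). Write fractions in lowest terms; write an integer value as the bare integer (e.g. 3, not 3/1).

((((B:5/2,N:5/2):13/4,(O:1,R:1):19/4):13/4,P:9):19/15,((J:3/2,K:3/2):11/2,X:7):49/15)

1. join O+R (d=2) ⇒ OR; edges |O|=1, |R|=1
  updated: d(B,OR)=17, d(J,OR)=17, d(K,OR)=27, d(N,OR)=6, d(OR,P)=21, d(OR,X)=33/2
2. join J+K (d=3) ⇒ JK; edges |J|=3/2, |K|=3/2
  updated: d(B,JK)=24, d(JK,N)=27/2, d(JK,OR)=22, d(JK,P)=57/2, d(JK,X)=14
3. join B+N (d=5) ⇒ BN; edges |B|=5/2, |N|=5/2
  updated: d(BN,JK)=75/4, d(BN,OR)=23/2, d(BN,P)=15, d(BN,X)=17
4. join BN+OR (d=23/2) ⇒ BNOR; edges |BN|=13/4, |OR|=19/4
  updated: d(BNOR,JK)=163/8, d(BNOR,P)=18, d(BNOR,X)=67/4
5. join JK+X (d=14) ⇒ JKX; edges |JK|=11/2, |X|=7
  updated: d(BNOR,JKX)=115/6, d(JKX,P)=26
6. join BNOR+P (d=18) ⇒ BNOPR; edges |BNOR|=13/4, |P|=9
  updated: d(BNOPR,JKX)=308/15
7. join BNOPR+JKX (d=308/15) ⇒ BJKNOPRX; edges |BNOPR|=19/15, |JKX|=49/15
final tree: ((((B:5/2,N:5/2):13/4,(O:1,R:1):19/4):13/4,P:9):19/15,((J:3/2,K:3/2):11/2,X:7):49/15)
total length: 2837/60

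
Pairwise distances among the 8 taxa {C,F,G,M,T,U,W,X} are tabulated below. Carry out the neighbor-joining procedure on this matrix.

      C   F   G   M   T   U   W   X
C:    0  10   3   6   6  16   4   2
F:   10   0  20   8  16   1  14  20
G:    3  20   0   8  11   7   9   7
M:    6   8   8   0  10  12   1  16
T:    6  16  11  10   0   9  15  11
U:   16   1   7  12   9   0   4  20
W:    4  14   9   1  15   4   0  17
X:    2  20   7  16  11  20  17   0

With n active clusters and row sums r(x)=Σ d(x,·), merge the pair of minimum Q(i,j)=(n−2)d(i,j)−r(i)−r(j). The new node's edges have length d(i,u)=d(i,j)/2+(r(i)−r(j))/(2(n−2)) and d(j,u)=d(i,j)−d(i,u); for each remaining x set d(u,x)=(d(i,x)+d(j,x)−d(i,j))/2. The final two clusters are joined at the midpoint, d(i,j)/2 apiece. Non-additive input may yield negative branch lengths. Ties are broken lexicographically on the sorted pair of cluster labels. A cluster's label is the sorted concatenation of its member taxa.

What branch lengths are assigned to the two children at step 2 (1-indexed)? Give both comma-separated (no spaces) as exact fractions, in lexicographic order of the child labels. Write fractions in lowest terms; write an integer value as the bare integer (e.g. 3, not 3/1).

1/10,9/10

1. join F+U (d=1, Q=-152) ⇒ FU; edges |F|=13/6, |U|=-7/6
  updated: d(C,FU)=25/2, d(FU,G)=13, d(FU,M)=19/2, d(FU,T)=12, d(FU,W)=17/2, d(FU,X)=39/2
2. join M+W (d=1, Q=-100) ⇒ MW; edges |M|=1/10, |W|=9/10
  updated: d(C,MW)=9/2, d(FU,MW)=17/2, d(G,MW)=8, d(MW,T)=12, d(MW,X)=16
3. join FU+MW (d=17/2, Q=-161/2) ⇒ FMUW; edges |FU|=101/16, |MW|=35/16
  updated: d(C,FMUW)=17/4, d(FMUW,G)=25/4, d(FMUW,T)=31/4, d(FMUW,X)=27/2
4. join FMUW+T (d=31/4, Q=-177/4) ⇒ FMTUW; edges |FMUW|=77/24, |T|=109/24
  updated: d(C,FMTUW)=5/4, d(FMTUW,G)=19/4, d(FMTUW,X)=67/8
5. join C+X (d=2, Q=-157/8) ⇒ CX; edges |C|=-57/32, |X|=121/32
  updated: d(CX,FMTUW)=61/16, d(CX,G)=4
6. join CX+FMTUW (d=61/16, Q=-201/16) ⇒ CFMTUWX; edges |CX|=49/32, |FMTUW|=73/32
  updated: d(CFMTUWX,G)=79/32
7. join CFMTUWX+G (d=79/32) ⇒ CFGMTUWX; edges |CFMTUWX|=79/64, |G|=79/64
final tree: (((C:-57/32,X:121/32):49/32,(((F:13/6,U:-7/6):101/16,(M:1/10,W:9/10):35/16):77/24,T:109/24):73/32):79/64,G:79/64)
total length: 849/32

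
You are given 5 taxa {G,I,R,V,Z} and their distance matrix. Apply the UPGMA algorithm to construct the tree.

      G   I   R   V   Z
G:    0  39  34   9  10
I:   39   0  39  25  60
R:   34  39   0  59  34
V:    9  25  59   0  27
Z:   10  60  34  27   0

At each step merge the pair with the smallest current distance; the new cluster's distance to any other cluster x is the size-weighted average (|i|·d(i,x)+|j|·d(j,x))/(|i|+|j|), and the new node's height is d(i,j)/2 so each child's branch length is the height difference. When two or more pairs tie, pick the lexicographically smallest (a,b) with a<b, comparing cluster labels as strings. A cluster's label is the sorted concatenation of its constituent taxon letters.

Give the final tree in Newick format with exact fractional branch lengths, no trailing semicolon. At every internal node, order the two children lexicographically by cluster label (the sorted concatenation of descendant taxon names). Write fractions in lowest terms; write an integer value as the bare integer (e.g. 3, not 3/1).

(((G:9/2,V:9/2):19/4,Z:37/4):35/3,(I:39/2,R:39/2):17/12)

iteration 1: select G,V (d=9); attach at lengths (9/2, 9/2); label the merged cluster GV
  updated: d(GV,I)=32, d(GV,R)=93/2, d(GV,Z)=37/2
iteration 2: select GV,Z (d=37/2); attach at lengths (19/4, 37/4); label the merged cluster GVZ
  updated: d(GVZ,I)=124/3, d(GVZ,R)=127/3
iteration 3: select I,R (d=39); attach at lengths (39/2, 39/2); label the merged cluster IR
  updated: d(GVZ,IR)=251/6
iteration 4: select GVZ,IR (d=251/6); attach at lengths (35/3, 17/12); label the merged cluster GIRVZ
final tree: (((G:9/2,V:9/2):19/4,Z:37/4):35/3,(I:39/2,R:39/2):17/12)
total length: 901/12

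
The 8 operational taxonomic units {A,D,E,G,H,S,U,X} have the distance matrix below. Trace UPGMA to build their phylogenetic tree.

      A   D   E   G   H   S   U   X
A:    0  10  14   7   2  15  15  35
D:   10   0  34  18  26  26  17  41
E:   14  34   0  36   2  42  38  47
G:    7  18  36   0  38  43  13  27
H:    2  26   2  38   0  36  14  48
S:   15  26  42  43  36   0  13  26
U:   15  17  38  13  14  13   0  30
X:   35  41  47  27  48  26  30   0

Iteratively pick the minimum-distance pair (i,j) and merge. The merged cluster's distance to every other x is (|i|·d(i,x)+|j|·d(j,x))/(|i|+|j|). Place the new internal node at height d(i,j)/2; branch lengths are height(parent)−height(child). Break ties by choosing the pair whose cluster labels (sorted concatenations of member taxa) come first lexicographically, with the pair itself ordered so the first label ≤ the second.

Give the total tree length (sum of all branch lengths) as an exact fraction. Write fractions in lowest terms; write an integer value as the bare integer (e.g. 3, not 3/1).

iteration 1: select A,H (d=2); attach at lengths (1, 1); label the merged cluster AH
  updated: d(AH,D)=18, d(AH,E)=8, d(AH,G)=45/2, d(AH,S)=51/2, d(AH,U)=29/2, d(AH,X)=83/2
iteration 2: select AH,E (d=8); attach at lengths (3, 4); label the merged cluster AEH
  updated: d(AEH,D)=70/3, d(AEH,G)=27, d(AEH,S)=31, d(AEH,U)=67/3, d(AEH,X)=130/3
iteration 3: select G,U (d=13); attach at lengths (13/2, 13/2); label the merged cluster GU
  updated: d(AEH,GU)=74/3, d(D,GU)=35/2, d(GU,S)=28, d(GU,X)=57/2
iteration 4: select D,GU (d=35/2); attach at lengths (35/4, 9/4); label the merged cluster DGU
  updated: d(AEH,DGU)=218/9, d(DGU,S)=82/3, d(DGU,X)=98/3
iteration 5: select AEH,DGU (d=218/9); attach at lengths (73/9, 121/36); label the merged cluster ADEGHU
  updated: d(ADEGHU,S)=175/6, d(ADEGHU,X)=38
iteration 6: select S,X (d=26); attach at lengths (13, 13); label the merged cluster SX
  updated: d(ADEGHU,SX)=403/12
iteration 7: select ADEGHU,SX (d=403/12); attach at lengths (337/72, 91/24); label the merged cluster ADEGHSUX
final tree: ((((A:1,H:1):3,E:4):73/9,(D:35/4,(G:13/2,U:13/2):9/4):121/36):337/72,(S:13,X:13):91/24)
total length: 1421/18

1421/18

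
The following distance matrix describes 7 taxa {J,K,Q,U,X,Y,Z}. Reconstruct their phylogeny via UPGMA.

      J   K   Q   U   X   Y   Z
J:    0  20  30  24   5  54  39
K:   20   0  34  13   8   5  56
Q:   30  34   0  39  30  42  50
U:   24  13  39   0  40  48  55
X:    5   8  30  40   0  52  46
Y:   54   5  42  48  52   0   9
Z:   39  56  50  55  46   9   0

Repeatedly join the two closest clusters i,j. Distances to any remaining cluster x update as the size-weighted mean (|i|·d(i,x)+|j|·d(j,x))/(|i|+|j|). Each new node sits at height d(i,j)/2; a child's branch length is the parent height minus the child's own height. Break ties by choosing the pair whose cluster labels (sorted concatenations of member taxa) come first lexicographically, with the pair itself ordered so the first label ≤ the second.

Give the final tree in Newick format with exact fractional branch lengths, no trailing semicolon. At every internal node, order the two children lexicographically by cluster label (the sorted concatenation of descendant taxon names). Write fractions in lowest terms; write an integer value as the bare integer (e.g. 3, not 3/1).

1. join J+X (d=5) ⇒ JX; edges |J|=5/2, |X|=5/2
  updated: d(JX,K)=14, d(JX,Q)=30, d(JX,U)=32, d(JX,Y)=53, d(JX,Z)=85/2
2. join K+Y (d=5) ⇒ KY; edges |K|=5/2, |Y|=5/2
  updated: d(JX,KY)=67/2, d(KY,Q)=38, d(KY,U)=61/2, d(KY,Z)=65/2
3. join JX+Q (d=30) ⇒ JQX; edges |JX|=25/2, |Q|=15
  updated: d(JQX,KY)=35, d(JQX,U)=103/3, d(JQX,Z)=45
4. join KY+U (d=61/2) ⇒ KUY; edges |KY|=51/4, |U|=61/4
  updated: d(JQX,KUY)=313/9, d(KUY,Z)=40
5. join JQX+KUY (d=313/9) ⇒ JKQUXY; edges |JQX|=43/18, |KUY|=77/36
  updated: d(JKQUXY,Z)=85/2
6. join JKQUXY+Z (d=85/2) ⇒ JKQUXYZ; edges |JKQUXY|=139/36, |Z|=85/4
final tree: ((((J:5/2,X:5/2):25/2,Q:15):43/18,((K:5/2,Y:5/2):51/4,U:61/4):77/36):139/36,Z:85/4)
total length: 3425/36

((((J:5/2,X:5/2):25/2,Q:15):43/18,((K:5/2,Y:5/2):51/4,U:61/4):77/36):139/36,Z:85/4)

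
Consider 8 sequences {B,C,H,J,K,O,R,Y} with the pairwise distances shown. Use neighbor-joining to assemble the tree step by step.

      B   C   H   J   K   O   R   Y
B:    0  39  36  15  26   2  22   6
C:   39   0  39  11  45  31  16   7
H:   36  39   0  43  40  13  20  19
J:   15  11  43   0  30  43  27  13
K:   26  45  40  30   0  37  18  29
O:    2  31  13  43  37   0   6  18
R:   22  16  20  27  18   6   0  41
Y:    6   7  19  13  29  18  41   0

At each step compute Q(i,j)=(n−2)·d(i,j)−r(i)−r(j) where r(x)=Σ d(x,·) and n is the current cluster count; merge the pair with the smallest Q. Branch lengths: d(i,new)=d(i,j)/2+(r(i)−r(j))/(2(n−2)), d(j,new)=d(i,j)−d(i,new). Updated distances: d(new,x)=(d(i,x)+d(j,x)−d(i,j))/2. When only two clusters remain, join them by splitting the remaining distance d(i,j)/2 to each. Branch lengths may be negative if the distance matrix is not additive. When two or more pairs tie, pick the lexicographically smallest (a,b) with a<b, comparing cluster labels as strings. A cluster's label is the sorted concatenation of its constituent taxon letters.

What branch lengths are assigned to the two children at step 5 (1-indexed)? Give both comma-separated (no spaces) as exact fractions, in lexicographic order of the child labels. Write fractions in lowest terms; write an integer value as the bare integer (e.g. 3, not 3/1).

25/4,39/4

step 1: merge (C,J) at d=11, Q=-304; branch lengths C→6, J→5; new cluster CJ
  updated: d(B,CJ)=43/2, d(CJ,H)=71/2, d(CJ,K)=32, d(CJ,O)=63/2, d(CJ,R)=16, d(CJ,Y)=9/2
step 2: merge (CJ,Y) at d=9/2, Q=-236; branch lengths CJ→23/5, Y→-1/10; new cluster CJY
  updated: d(B,CJY)=23/2, d(CJY,H)=25, d(CJY,K)=113/4, d(CJY,O)=45/2, d(CJY,R)=105/4
step 3: merge (B,O) at d=2, Q=-170; branch lengths B→25/8, O→-9/8; new cluster BO
  updated: d(BO,CJY)=16, d(BO,H)=47/2, d(BO,K)=61/2, d(BO,R)=13
step 4: merge (K,R) at d=18, Q=-140; branch lengths K→187/12, R→29/12; new cluster KR
  updated: d(BO,KR)=51/4, d(CJY,KR)=73/4, d(H,KR)=21
step 5: merge (BO,CJY) at d=16, Q=-159/2; branch lengths BO→25/4, CJY→39/4; new cluster BCJOY
  updated: d(BCJOY,H)=65/4, d(BCJOY,KR)=15/2
step 6: merge (BCJOY,H) at d=65/4, Q=-179/4; branch lengths BCJOY→11/8, H→119/8; new cluster BCHJOY
  updated: d(BCHJOY,KR)=49/8
step 7: merge (BCHJOY,KR) at d=49/8; branch lengths BCHJOY→49/16, KR→49/16; new cluster BCHJKORY
final tree: ((((B:25/8,O:-9/8):25/4,((C:6,J:5):23/5,Y:-1/10):39/4):11/8,H:119/8):49/16,(K:187/12,R:29/12):49/16)
total length: 591/8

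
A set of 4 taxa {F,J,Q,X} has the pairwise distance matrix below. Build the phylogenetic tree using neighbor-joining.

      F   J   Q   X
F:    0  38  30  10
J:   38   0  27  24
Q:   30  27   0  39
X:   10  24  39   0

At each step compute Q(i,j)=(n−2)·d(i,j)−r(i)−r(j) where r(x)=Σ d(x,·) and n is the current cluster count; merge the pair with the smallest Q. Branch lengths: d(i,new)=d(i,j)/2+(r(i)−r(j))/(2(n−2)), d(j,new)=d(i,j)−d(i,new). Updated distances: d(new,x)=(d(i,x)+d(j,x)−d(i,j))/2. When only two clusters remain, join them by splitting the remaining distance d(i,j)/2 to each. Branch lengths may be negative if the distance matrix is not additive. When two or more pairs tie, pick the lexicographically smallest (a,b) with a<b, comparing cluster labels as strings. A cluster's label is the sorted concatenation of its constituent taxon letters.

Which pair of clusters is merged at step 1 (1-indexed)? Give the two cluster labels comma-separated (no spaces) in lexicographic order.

step 1: merge (F,X) at d=10, Q=-131; branch lengths F→25/4, X→15/4; new cluster FX
  updated: d(FX,J)=26, d(FX,Q)=59/2
step 2: merge (FX,J) at d=26, Q=-165/2; branch lengths FX→57/4, J→47/4; new cluster FJX
  updated: d(FJX,Q)=61/4
step 3: merge (FJX,Q) at d=61/4; branch lengths FJX→61/8, Q→61/8; new cluster FJQX
final tree: (((F:25/4,X:15/4):57/4,J:47/4):61/8,Q:61/8)
total length: 205/4

F,X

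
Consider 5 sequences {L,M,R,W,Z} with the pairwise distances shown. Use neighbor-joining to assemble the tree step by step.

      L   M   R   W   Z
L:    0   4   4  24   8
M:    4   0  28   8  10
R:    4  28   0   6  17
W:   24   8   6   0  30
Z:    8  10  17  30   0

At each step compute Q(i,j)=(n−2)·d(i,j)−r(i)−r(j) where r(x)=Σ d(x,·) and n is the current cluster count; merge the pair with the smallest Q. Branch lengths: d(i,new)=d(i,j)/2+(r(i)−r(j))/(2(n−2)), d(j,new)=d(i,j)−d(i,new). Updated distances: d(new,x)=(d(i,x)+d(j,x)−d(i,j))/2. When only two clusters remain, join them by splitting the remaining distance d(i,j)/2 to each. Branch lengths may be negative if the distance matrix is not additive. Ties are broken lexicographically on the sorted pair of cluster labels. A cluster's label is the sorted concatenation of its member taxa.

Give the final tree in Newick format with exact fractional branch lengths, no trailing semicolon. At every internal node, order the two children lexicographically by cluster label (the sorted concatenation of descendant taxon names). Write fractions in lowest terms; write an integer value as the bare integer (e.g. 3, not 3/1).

step 1: merge (R,W) at d=6, Q=-105; branch lengths R→5/6, W→31/6; new cluster RW
  updated: d(L,RW)=11, d(M,RW)=15, d(RW,Z)=41/2
step 2: merge (L,RW) at d=11, Q=-95/2; branch lengths L→-3/8, RW→91/8; new cluster LRW
  updated: d(LRW,M)=4, d(LRW,Z)=35/4
step 3: merge (LRW,M) at d=4, Q=-91/4; branch lengths LRW→11/8, M→21/8; new cluster LMRW
  updated: d(LMRW,Z)=59/8
step 4: merge (LMRW,Z) at d=59/8; branch lengths LMRW→59/16, Z→59/16; new cluster LMRWZ
final tree: (((L:-3/8,(R:5/6,W:31/6):91/8):11/8,M:21/8):59/16,Z:59/16)
total length: 227/8

(((L:-3/8,(R:5/6,W:31/6):91/8):11/8,M:21/8):59/16,Z:59/16)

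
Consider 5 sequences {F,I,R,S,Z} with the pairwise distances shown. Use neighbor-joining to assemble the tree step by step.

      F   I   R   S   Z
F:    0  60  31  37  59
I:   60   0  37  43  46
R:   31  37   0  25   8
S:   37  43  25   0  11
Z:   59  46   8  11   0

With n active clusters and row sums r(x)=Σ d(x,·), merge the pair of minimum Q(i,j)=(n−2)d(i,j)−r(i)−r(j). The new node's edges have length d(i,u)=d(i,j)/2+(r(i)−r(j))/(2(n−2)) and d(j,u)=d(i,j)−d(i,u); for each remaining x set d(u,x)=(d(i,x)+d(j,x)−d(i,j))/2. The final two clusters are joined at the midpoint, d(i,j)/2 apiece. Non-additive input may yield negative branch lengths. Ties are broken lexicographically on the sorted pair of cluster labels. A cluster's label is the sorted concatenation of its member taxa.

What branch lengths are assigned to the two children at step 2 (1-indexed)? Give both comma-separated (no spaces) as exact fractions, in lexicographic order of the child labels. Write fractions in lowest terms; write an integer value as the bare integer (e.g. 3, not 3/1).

233/8,15/8

step 1: merge (S,Z) at d=11, Q=-207; branch lengths S→25/6, Z→41/6; new cluster SZ
  updated: d(F,SZ)=85/2, d(I,SZ)=39, d(R,SZ)=11
step 2: merge (F,R) at d=31, Q=-301/2; branch lengths F→233/8, R→15/8; new cluster FR
  updated: d(FR,I)=33, d(FR,SZ)=45/4
step 3: merge (FR,I) at d=33, Q=-333/4; branch lengths FR→21/8, I→243/8; new cluster FIR
  updated: d(FIR,SZ)=69/8
step 4: merge (FIR,SZ) at d=69/8; branch lengths FIR→69/16, SZ→69/16; new cluster FIRSZ
final tree: (((F:233/8,R:15/8):21/8,I:243/8):69/16,(S:25/6,Z:41/6):69/16)
total length: 669/8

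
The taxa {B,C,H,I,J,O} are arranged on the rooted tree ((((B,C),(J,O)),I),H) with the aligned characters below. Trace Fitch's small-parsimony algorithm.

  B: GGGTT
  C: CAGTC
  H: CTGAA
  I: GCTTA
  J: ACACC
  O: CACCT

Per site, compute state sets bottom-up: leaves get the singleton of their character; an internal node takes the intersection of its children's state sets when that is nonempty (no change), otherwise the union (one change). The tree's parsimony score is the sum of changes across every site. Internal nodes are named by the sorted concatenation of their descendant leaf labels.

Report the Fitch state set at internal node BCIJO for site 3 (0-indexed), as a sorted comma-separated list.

site 0, node BC: B={G} ∪ C={C} → {C,G} (+1)
site 0, node JO: J={A} ∪ O={C} → {A,C} (+1)
site 0, node BCJO: BC={C,G} ∩ JO={A,C} → {C} (+0)
site 0, node BCIJO: BCJO={C} ∪ I={G} → {C,G} (+1)
site 0, node BCHIJO: BCIJO={C,G} ∩ H={C} → {C} (+0)
site 1, node BC: B={G} ∪ C={A} → {A,G} (+1)
site 1, node JO: J={C} ∪ O={A} → {A,C} (+1)
site 1, node BCJO: BC={A,G} ∩ JO={A,C} → {A} (+0)
site 1, node BCIJO: BCJO={A} ∪ I={C} → {A,C} (+1)
site 1, node BCHIJO: BCIJO={A,C} ∪ H={T} → {A,C,T} (+1)
site 2, node BC: B={G} ∩ C={G} → {G} (+0)
site 2, node JO: J={A} ∪ O={C} → {A,C} (+1)
site 2, node BCJO: BC={G} ∪ JO={A,C} → {A,C,G} (+1)
site 2, node BCIJO: BCJO={A,C,G} ∪ I={T} → {A,C,G,T} (+1)
site 2, node BCHIJO: BCIJO={A,C,G,T} ∩ H={G} → {G} (+0)
site 3, node BC: B={T} ∩ C={T} → {T} (+0)
site 3, node JO: J={C} ∩ O={C} → {C} (+0)
site 3, node BCJO: BC={T} ∪ JO={C} → {C,T} (+1)
site 3, node BCIJO: BCJO={C,T} ∩ I={T} → {T} (+0)
site 3, node BCHIJO: BCIJO={T} ∪ H={A} → {A,T} (+1)
site 4, node BC: B={T} ∪ C={C} → {C,T} (+1)
site 4, node JO: J={C} ∪ O={T} → {C,T} (+1)
site 4, node BCJO: BC={C,T} ∩ JO={C,T} → {C,T} (+0)
site 4, node BCIJO: BCJO={C,T} ∪ I={A} → {A,C,T} (+1)
site 4, node BCHIJO: BCIJO={A,C,T} ∩ H={A} → {A} (+0)
per-site changes: [3, 4, 3, 2, 3]; total = 15

T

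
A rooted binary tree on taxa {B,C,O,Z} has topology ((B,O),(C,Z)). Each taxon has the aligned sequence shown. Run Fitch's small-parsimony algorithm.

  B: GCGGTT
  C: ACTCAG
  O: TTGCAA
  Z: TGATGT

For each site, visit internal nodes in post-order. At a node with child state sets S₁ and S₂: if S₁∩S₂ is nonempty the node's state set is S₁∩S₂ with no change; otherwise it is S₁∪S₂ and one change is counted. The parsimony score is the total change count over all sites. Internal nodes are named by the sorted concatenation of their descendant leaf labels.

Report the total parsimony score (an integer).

[col 0] BO: children B:{G}, O:{T} ∪→ {G,T}; cost 1
[col 0] CZ: children C:{A}, Z:{T} ∪→ {A,T}; cost 1
[col 0] BCOZ: children BO:{G,T}, CZ:{A,T} ∩→ {T}; cost 0
[col 1] BO: children B:{C}, O:{T} ∪→ {C,T}; cost 1
[col 1] CZ: children C:{C}, Z:{G} ∪→ {C,G}; cost 1
[col 1] BCOZ: children BO:{C,T}, CZ:{C,G} ∩→ {C}; cost 0
[col 2] BO: children B:{G}, O:{G} ∩→ {G}; cost 0
[col 2] CZ: children C:{T}, Z:{A} ∪→ {A,T}; cost 1
[col 2] BCOZ: children BO:{G}, CZ:{A,T} ∪→ {A,G,T}; cost 1
[col 3] BO: children B:{G}, O:{C} ∪→ {C,G}; cost 1
[col 3] CZ: children C:{C}, Z:{T} ∪→ {C,T}; cost 1
[col 3] BCOZ: children BO:{C,G}, CZ:{C,T} ∩→ {C}; cost 0
[col 4] BO: children B:{T}, O:{A} ∪→ {A,T}; cost 1
[col 4] CZ: children C:{A}, Z:{G} ∪→ {A,G}; cost 1
[col 4] BCOZ: children BO:{A,T}, CZ:{A,G} ∩→ {A}; cost 0
[col 5] BO: children B:{T}, O:{A} ∪→ {A,T}; cost 1
[col 5] CZ: children C:{G}, Z:{T} ∪→ {G,T}; cost 1
[col 5] BCOZ: children BO:{A,T}, CZ:{G,T} ∩→ {T}; cost 0
per-site changes: [2, 2, 2, 2, 2, 2]; total = 12

12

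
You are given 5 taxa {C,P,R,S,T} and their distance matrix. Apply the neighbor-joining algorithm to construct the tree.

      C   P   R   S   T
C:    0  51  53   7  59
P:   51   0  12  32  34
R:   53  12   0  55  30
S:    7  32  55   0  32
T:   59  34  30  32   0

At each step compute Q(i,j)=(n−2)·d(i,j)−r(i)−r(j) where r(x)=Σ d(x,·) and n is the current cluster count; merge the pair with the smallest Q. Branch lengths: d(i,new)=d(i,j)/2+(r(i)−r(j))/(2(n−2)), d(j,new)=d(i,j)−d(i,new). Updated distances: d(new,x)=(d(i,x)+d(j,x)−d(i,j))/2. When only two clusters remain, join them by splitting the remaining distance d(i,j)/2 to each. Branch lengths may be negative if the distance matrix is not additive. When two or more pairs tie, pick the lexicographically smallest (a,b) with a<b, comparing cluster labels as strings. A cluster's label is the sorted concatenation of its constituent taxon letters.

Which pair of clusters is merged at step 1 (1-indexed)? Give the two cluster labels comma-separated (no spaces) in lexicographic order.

iteration 1: select C,S (d=7, Q=-275); attach at lengths (65/6, -23/6); label the merged cluster CS
  updated: d(CS,P)=38, d(CS,R)=101/2, d(CS,T)=42
iteration 2: select CS,T (d=42, Q=-305/2); attach at lengths (217/8, 119/8); label the merged cluster CST
  updated: d(CST,P)=15, d(CST,R)=77/4
iteration 3: select CST,P (d=15, Q=-185/4); attach at lengths (89/8, 31/8); label the merged cluster CPST
  updated: d(CPST,R)=65/8
iteration 4: select CPST,R (d=65/8); attach at lengths (65/16, 65/16); label the merged cluster CPRST
final tree: ((((C:65/6,S:-23/6):217/8,T:119/8):89/8,P:31/8):65/16,R:65/16)
total length: 577/8

C,S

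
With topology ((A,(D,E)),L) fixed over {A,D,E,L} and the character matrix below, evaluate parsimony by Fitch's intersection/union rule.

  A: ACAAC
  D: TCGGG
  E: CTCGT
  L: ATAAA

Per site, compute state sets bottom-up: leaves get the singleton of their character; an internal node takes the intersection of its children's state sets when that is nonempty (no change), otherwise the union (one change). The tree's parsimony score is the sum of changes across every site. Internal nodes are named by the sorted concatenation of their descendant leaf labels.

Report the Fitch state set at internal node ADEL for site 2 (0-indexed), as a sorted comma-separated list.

site 0, node DE: D={T} ∪ E={C} → {C,T} (+1)
site 0, node ADE: A={A} ∪ DE={C,T} → {A,C,T} (+1)
site 0, node ADEL: ADE={A,C,T} ∩ L={A} → {A} (+0)
site 1, node DE: D={C} ∪ E={T} → {C,T} (+1)
site 1, node ADE: A={C} ∩ DE={C,T} → {C} (+0)
site 1, node ADEL: ADE={C} ∪ L={T} → {C,T} (+1)
site 2, node DE: D={G} ∪ E={C} → {C,G} (+1)
site 2, node ADE: A={A} ∪ DE={C,G} → {A,C,G} (+1)
site 2, node ADEL: ADE={A,C,G} ∩ L={A} → {A} (+0)
site 3, node DE: D={G} ∩ E={G} → {G} (+0)
site 3, node ADE: A={A} ∪ DE={G} → {A,G} (+1)
site 3, node ADEL: ADE={A,G} ∩ L={A} → {A} (+0)
site 4, node DE: D={G} ∪ E={T} → {G,T} (+1)
site 4, node ADE: A={C} ∪ DE={G,T} → {C,G,T} (+1)
site 4, node ADEL: ADE={C,G,T} ∪ L={A} → {A,C,G,T} (+1)
per-site changes: [2, 2, 2, 1, 3]; total = 10

A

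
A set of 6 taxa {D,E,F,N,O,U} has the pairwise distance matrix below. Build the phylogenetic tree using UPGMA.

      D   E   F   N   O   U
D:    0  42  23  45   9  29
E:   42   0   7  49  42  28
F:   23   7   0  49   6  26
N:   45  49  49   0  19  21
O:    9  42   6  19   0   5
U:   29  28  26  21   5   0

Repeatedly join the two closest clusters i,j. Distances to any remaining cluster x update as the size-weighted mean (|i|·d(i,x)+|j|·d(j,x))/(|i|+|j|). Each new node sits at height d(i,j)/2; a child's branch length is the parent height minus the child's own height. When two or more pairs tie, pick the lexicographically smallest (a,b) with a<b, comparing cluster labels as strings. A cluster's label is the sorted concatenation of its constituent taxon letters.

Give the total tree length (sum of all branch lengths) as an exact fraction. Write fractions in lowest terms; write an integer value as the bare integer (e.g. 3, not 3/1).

3961/60

1. join O+U (d=5) ⇒ OU; edges |O|=5/2, |U|=5/2
  updated: d(D,OU)=19, d(E,OU)=35, d(F,OU)=16, d(N,OU)=20
2. join E+F (d=7) ⇒ EF; edges |E|=7/2, |F|=7/2
  updated: d(D,EF)=65/2, d(EF,N)=49, d(EF,OU)=51/2
3. join D+OU (d=19) ⇒ DOU; edges |D|=19/2, |OU|=7
  updated: d(DOU,EF)=167/6, d(DOU,N)=85/3
4. join DOU+EF (d=167/6) ⇒ DEFOU; edges |DOU|=53/12, |EF|=125/12
  updated: d(DEFOU,N)=183/5
5. join DEFOU+N (d=183/5) ⇒ DEFNOU; edges |DEFOU|=263/60, |N|=183/10
final tree: (((D:19/2,(O:5/2,U:5/2):7):53/12,(E:7/2,F:7/2):125/12):263/60,N:183/10)
total length: 3961/60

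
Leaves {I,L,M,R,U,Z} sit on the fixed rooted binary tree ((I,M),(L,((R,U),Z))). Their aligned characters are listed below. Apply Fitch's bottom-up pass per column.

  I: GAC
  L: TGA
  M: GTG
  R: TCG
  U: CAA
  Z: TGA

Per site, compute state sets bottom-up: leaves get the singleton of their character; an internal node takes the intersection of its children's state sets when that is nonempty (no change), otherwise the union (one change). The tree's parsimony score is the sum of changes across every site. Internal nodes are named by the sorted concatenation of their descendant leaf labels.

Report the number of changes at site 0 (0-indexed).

2

site 0, node IM: I={G} ∩ M={G} → {G} (+0)
site 0, node RU: R={T} ∪ U={C} → {C,T} (+1)
site 0, node RUZ: RU={C,T} ∩ Z={T} → {T} (+0)
site 0, node LRUZ: L={T} ∩ RUZ={T} → {T} (+0)
site 0, node ILMRUZ: IM={G} ∪ LRUZ={T} → {G,T} (+1)
site 1, node IM: I={A} ∪ M={T} → {A,T} (+1)
site 1, node RU: R={C} ∪ U={A} → {A,C} (+1)
site 1, node RUZ: RU={A,C} ∪ Z={G} → {A,C,G} (+1)
site 1, node LRUZ: L={G} ∩ RUZ={A,C,G} → {G} (+0)
site 1, node ILMRUZ: IM={A,T} ∪ LRUZ={G} → {A,G,T} (+1)
site 2, node IM: I={C} ∪ M={G} → {C,G} (+1)
site 2, node RU: R={G} ∪ U={A} → {A,G} (+1)
site 2, node RUZ: RU={A,G} ∩ Z={A} → {A} (+0)
site 2, node LRUZ: L={A} ∩ RUZ={A} → {A} (+0)
site 2, node ILMRUZ: IM={C,G} ∪ LRUZ={A} → {A,C,G} (+1)
per-site changes: [2, 4, 3]; total = 9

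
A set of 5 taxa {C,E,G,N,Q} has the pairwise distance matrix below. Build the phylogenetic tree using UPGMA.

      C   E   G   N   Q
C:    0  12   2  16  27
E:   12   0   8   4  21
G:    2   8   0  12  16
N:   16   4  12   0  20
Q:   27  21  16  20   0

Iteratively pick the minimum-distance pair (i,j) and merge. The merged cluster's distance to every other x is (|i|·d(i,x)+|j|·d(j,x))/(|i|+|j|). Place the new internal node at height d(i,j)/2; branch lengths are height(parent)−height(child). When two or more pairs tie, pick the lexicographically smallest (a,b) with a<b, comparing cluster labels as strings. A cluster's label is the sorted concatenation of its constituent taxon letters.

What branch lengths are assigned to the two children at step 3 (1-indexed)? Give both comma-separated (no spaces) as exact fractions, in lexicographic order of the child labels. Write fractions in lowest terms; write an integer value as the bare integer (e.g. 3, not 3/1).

5,4

1. join C+G (d=2) ⇒ CG; edges |C|=1, |G|=1
  updated: d(CG,E)=10, d(CG,N)=14, d(CG,Q)=43/2
2. join E+N (d=4) ⇒ EN; edges |E|=2, |N|=2
  updated: d(CG,EN)=12, d(EN,Q)=41/2
3. join CG+EN (d=12) ⇒ CEGN; edges |CG|=5, |EN|=4
  updated: d(CEGN,Q)=21
4. join CEGN+Q (d=21) ⇒ CEGNQ; edges |CEGN|=9/2, |Q|=21/2
final tree: (((C:1,G:1):5,(E:2,N:2):4):9/2,Q:21/2)
total length: 30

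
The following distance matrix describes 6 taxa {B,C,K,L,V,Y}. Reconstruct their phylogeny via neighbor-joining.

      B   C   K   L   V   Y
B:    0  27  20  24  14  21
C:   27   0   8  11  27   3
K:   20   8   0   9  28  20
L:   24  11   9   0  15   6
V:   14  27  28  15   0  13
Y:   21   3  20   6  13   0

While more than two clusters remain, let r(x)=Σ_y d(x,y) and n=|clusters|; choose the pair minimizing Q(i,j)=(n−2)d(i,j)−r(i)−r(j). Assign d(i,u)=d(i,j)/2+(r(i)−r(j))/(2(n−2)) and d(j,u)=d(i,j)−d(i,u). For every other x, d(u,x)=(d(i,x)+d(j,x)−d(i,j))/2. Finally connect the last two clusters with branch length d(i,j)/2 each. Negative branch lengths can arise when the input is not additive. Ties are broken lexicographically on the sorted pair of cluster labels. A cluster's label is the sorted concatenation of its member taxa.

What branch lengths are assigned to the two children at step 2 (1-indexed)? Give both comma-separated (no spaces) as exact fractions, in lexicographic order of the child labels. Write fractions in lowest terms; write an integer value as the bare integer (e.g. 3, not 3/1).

step 1: merge (B,V) at d=14, Q=-147; branch lengths B→65/8, V→47/8; new cluster BV
  updated: d(BV,C)=20, d(BV,K)=17, d(BV,L)=25/2, d(BV,Y)=10
step 2: merge (C,K) at d=8, Q=-72; branch lengths C→2, K→6; new cluster CK
  updated: d(BV,CK)=29/2, d(CK,L)=6, d(CK,Y)=15/2
step 3: merge (BV,Y) at d=10, Q=-81/2; branch lengths BV→67/8, Y→13/8; new cluster BVY
  updated: d(BVY,CK)=6, d(BVY,L)=17/4
step 4: merge (BVY,CK) at d=6, Q=-65/4; branch lengths BVY→17/8, CK→31/8; new cluster BCKVY
  updated: d(BCKVY,L)=17/8
step 5: merge (BCKVY,L) at d=17/8; branch lengths BCKVY→17/16, L→17/16; new cluster BCKLVY
final tree: ((((B:65/8,V:47/8):67/8,Y:13/8):17/8,(C:2,K:6):31/8):17/16,L:17/16)
total length: 321/8

2,6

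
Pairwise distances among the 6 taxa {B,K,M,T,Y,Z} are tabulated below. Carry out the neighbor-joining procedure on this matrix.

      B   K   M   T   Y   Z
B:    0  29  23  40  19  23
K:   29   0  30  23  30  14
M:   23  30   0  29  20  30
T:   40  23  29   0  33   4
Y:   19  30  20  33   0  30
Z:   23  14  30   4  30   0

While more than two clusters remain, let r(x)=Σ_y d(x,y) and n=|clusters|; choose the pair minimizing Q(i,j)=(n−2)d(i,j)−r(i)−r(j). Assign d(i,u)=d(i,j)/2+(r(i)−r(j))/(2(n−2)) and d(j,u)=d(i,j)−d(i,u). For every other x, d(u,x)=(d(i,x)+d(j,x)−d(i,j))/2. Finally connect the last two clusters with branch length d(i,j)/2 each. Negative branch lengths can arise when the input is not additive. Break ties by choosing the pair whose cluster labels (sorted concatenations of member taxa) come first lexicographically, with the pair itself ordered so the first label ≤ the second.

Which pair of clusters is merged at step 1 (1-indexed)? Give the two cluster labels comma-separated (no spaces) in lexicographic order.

1. join T+Z (d=4, Q=-214) ⇒ TZ; edges |T|=11/2, |Z|=-3/2
  updated: d(B,TZ)=59/2, d(K,TZ)=33/2, d(M,TZ)=55/2, d(TZ,Y)=59/2
2. join K+TZ (d=33/2, Q=-159) ⇒ KTZ; edges |K|=26/3, |TZ|=47/6
  updated: d(B,KTZ)=21, d(KTZ,M)=41/2, d(KTZ,Y)=43/2
3. join B+Y (d=19, Q=-171/2) ⇒ BY; edges |B|=81/8, |Y|=71/8
  updated: d(BY,KTZ)=47/4, d(BY,M)=12
4. join BY+KTZ (d=47/4, Q=-177/4) ⇒ BKTYZ; edges |BY|=13/8, |KTZ|=81/8
  updated: d(BKTYZ,M)=83/8
5. join BKTYZ+M (d=83/8) ⇒ BKMTYZ; edges |BKTYZ|=83/16, |M|=83/16
final tree: (((B:81/8,Y:71/8):13/8,(K:26/3,(T:11/2,Z:-3/2):47/6):81/8):83/16,M:83/16)
total length: 493/8

T,Z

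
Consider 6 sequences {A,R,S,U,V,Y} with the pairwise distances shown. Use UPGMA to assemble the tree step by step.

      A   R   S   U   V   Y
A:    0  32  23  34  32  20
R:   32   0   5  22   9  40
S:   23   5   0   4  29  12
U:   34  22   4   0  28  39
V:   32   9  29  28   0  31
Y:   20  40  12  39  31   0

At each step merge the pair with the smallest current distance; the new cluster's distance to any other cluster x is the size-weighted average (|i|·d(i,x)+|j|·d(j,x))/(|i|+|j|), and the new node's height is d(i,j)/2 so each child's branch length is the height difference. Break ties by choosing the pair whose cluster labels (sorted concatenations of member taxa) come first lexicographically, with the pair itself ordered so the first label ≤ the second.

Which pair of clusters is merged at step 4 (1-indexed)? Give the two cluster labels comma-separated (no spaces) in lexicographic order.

RV,SU

iteration 1: select S,U (d=4); attach at lengths (2, 2); label the merged cluster SU
  updated: d(A,SU)=57/2, d(R,SU)=27/2, d(SU,V)=57/2, d(SU,Y)=51/2
iteration 2: select R,V (d=9); attach at lengths (9/2, 9/2); label the merged cluster RV
  updated: d(A,RV)=32, d(RV,SU)=21, d(RV,Y)=71/2
iteration 3: select A,Y (d=20); attach at lengths (10, 10); label the merged cluster AY
  updated: d(AY,RV)=135/4, d(AY,SU)=27
iteration 4: select RV,SU (d=21); attach at lengths (6, 17/2); label the merged cluster RSUV
  updated: d(AY,RSUV)=243/8
iteration 5: select AY,RSUV (d=243/8); attach at lengths (83/16, 75/16); label the merged cluster ARSUVY
final tree: ((A:10,Y:10):83/16,((R:9/2,V:9/2):6,(S:2,U:2):17/2):75/16)
total length: 459/8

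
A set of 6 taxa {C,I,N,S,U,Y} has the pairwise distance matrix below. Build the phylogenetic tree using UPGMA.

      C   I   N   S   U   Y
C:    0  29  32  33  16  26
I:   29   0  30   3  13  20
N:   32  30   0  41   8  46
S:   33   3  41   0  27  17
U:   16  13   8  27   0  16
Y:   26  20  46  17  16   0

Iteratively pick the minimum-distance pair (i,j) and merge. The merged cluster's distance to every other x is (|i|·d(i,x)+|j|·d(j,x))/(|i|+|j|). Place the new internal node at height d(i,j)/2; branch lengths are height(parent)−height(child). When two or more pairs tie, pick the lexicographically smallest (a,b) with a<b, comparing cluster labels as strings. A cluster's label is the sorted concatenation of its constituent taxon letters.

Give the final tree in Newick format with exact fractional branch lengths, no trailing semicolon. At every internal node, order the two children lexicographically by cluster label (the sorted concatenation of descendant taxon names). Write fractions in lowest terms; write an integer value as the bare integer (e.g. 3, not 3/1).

((C:12,(N:4,U:4):8):5/2,((I:3/2,S:3/2):31/4,Y:37/4):21/4)

1. join I+S (d=3) ⇒ IS; edges |I|=3/2, |S|=3/2
  updated: d(C,IS)=31, d(IS,N)=71/2, d(IS,U)=20, d(IS,Y)=37/2
2. join N+U (d=8) ⇒ NU; edges |N|=4, |U|=4
  updated: d(C,NU)=24, d(IS,NU)=111/4, d(NU,Y)=31
3. join IS+Y (d=37/2) ⇒ ISY; edges |IS|=31/4, |Y|=37/4
  updated: d(C,ISY)=88/3, d(ISY,NU)=173/6
4. join C+NU (d=24) ⇒ CNU; edges |C|=12, |NU|=8
  updated: d(CNU,ISY)=29
5. join CNU+ISY (d=29) ⇒ CINSUY; edges |CNU|=5/2, |ISY|=21/4
final tree: ((C:12,(N:4,U:4):8):5/2,((I:3/2,S:3/2):31/4,Y:37/4):21/4)
total length: 223/4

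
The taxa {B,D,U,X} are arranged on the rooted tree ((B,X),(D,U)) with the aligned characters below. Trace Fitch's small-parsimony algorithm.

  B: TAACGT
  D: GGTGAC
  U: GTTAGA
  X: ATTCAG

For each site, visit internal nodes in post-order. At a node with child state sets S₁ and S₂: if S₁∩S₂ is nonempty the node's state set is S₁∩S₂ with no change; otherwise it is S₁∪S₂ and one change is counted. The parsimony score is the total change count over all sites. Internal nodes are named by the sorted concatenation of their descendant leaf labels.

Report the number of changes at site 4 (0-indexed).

site 0, node BX: B={T} ∪ X={A} → {A,T} (+1)
site 0, node DU: D={G} ∩ U={G} → {G} (+0)
site 0, node BDUX: BX={A,T} ∪ DU={G} → {A,G,T} (+1)
site 1, node BX: B={A} ∪ X={T} → {A,T} (+1)
site 1, node DU: D={G} ∪ U={T} → {G,T} (+1)
site 1, node BDUX: BX={A,T} ∩ DU={G,T} → {T} (+0)
site 2, node BX: B={A} ∪ X={T} → {A,T} (+1)
site 2, node DU: D={T} ∩ U={T} → {T} (+0)
site 2, node BDUX: BX={A,T} ∩ DU={T} → {T} (+0)
site 3, node BX: B={C} ∩ X={C} → {C} (+0)
site 3, node DU: D={G} ∪ U={A} → {A,G} (+1)
site 3, node BDUX: BX={C} ∪ DU={A,G} → {A,C,G} (+1)
site 4, node BX: B={G} ∪ X={A} → {A,G} (+1)
site 4, node DU: D={A} ∪ U={G} → {A,G} (+1)
site 4, node BDUX: BX={A,G} ∩ DU={A,G} → {A,G} (+0)
site 5, node BX: B={T} ∪ X={G} → {G,T} (+1)
site 5, node DU: D={C} ∪ U={A} → {A,C} (+1)
site 5, node BDUX: BX={G,T} ∪ DU={A,C} → {A,C,G,T} (+1)
per-site changes: [2, 2, 1, 2, 2, 3]; total = 12

2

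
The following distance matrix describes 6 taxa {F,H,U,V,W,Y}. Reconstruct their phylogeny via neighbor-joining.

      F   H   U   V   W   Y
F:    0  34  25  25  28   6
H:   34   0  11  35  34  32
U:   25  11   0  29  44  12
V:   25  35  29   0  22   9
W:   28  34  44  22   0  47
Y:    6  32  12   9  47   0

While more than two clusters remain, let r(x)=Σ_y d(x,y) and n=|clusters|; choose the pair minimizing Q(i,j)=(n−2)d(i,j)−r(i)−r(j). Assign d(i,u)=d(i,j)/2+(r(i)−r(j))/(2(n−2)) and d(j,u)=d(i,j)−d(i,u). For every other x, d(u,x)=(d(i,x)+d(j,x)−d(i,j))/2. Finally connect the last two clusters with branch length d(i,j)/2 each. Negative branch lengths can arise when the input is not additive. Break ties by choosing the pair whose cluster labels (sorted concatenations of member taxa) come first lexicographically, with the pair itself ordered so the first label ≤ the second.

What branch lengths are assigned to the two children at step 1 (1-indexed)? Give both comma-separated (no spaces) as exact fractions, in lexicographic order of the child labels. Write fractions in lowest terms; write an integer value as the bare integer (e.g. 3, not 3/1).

step 1: merge (H,U) at d=11, Q=-223; branch lengths H→69/8, U→19/8; new cluster HU
  updated: d(F,HU)=24, d(HU,V)=53/2, d(HU,W)=67/2, d(HU,Y)=33/2
step 2: merge (V,W) at d=22, Q=-147; branch lengths V→3, W→19; new cluster VW
  updated: d(F,VW)=31/2, d(HU,VW)=19, d(VW,Y)=17
step 3: merge (F,Y) at d=6, Q=-73; branch lengths F→9/2, Y→3/2; new cluster FY
  updated: d(FY,HU)=69/4, d(FY,VW)=53/4
step 4: merge (FY,HU) at d=69/4, Q=-99/2; branch lengths FY→23/4, HU→23/2; new cluster FHUY
  updated: d(FHUY,VW)=15/2
step 5: merge (FHUY,VW) at d=15/2; branch lengths FHUY→15/4, VW→15/4; new cluster FHUVWY
final tree: (((F:9/2,Y:3/2):23/4,(H:69/8,U:19/8):23/2):15/4,(V:3,W:19):15/4)
total length: 255/4

69/8,19/8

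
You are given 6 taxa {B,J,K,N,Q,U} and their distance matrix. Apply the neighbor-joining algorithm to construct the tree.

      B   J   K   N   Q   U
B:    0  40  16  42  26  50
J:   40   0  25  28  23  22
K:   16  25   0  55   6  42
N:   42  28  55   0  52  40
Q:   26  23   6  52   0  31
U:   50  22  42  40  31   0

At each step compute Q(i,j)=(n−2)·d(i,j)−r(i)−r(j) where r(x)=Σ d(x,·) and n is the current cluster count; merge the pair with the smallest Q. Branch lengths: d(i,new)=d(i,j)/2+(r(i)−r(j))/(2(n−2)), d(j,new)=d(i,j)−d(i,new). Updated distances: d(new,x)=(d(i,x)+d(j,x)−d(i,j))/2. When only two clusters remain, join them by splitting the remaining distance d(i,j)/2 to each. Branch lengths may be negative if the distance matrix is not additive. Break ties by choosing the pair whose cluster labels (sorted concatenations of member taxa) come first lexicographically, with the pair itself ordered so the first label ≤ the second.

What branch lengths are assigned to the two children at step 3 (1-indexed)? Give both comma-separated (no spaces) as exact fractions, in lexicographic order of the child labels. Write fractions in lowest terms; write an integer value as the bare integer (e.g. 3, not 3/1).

iteration 1: select K,Q (d=6, Q=-258); attach at lengths (15/4, 9/4); label the merged cluster KQ
  updated: d(B,KQ)=18, d(J,KQ)=21, d(KQ,N)=101/2, d(KQ,U)=67/2
iteration 2: select B,KQ (d=18, Q=-219); attach at lengths (27/2, 9/2); label the merged cluster BKQ
  updated: d(BKQ,J)=43/2, d(BKQ,N)=149/4, d(BKQ,U)=131/4
iteration 3: select BKQ,N (d=149/4, Q=-489/4); attach at lengths (243/16, 353/16); label the merged cluster BKNQ
  updated: d(BKNQ,J)=49/8, d(BKNQ,U)=71/4
iteration 4: select BKNQ,J (d=49/8, Q=-367/8); attach at lengths (15/16, 83/16); label the merged cluster BJKNQ
  updated: d(BJKNQ,U)=269/16
iteration 5: select BJKNQ,U (d=269/16); attach at lengths (269/32, 269/32); label the merged cluster BJKNQU
final tree: ((((B:27/2,(K:15/4,Q:9/4):9/2):243/16,N:353/16):15/16,J:83/16):269/32,U:269/32)
total length: 1347/16

243/16,353/16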